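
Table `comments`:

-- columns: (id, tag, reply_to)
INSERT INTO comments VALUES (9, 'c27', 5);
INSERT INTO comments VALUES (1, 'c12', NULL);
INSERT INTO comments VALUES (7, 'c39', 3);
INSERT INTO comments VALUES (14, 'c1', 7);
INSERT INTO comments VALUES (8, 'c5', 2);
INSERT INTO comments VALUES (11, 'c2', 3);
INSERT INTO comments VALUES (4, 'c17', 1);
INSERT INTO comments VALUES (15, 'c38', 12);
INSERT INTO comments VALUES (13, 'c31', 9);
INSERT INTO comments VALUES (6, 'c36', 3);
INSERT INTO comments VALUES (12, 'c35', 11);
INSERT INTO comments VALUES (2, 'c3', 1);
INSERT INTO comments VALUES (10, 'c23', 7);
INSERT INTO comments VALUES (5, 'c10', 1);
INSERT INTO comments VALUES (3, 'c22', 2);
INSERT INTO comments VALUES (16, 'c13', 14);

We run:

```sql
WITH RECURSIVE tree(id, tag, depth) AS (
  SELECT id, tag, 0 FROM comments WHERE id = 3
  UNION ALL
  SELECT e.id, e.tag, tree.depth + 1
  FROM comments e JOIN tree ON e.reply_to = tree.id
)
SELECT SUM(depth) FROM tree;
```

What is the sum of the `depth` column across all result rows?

15

Base: id=3 (c22) at depth 0.
Iteration 1: rows with reply_to in {3} -> c36 (id 6, depth 1), c39 (id 7, depth 1), c2 (id 11, depth 1).
Iteration 2: rows with reply_to in {6,7,11} -> c23 (id 10, depth 2), c35 (id 12, depth 2), c1 (id 14, depth 2).
Iteration 3: rows with reply_to in {10,12,14} -> c38 (id 15, depth 3), c13 (id 16, depth 3).
Iteration 4: no rows with reply_to in {15,16}; recursion stops.
SUM(depth) = 0 + 1 + 1 + 1 + 2 + 2 + 2 + 3 + 3 = 15.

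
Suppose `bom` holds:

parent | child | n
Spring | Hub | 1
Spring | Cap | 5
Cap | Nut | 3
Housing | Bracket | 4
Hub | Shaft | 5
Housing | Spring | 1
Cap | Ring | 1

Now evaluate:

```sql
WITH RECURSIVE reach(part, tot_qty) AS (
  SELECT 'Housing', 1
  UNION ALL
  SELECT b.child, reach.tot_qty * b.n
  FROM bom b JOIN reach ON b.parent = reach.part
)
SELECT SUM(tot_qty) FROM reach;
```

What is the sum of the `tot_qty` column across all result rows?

37

Base: (Housing, tot_qty=1).
Iteration 1: components of {Housing} -> Bracket = 1*4 = 4, Spring = 1*1 = 1.
Iteration 2: components of {Bracket,Spring} -> Cap = 1*5 = 5, Hub = 1*1 = 1.
Iteration 3: components of {Cap,Hub} -> Nut = 5*3 = 15, Ring = 5*1 = 5, Shaft = 1*5 = 5.
Iteration 4: no further components; recursion stops.
SUM(tot_qty) = 1 + 1 + 4 + 5 + 1 + 5 + 15 + 5 = 37.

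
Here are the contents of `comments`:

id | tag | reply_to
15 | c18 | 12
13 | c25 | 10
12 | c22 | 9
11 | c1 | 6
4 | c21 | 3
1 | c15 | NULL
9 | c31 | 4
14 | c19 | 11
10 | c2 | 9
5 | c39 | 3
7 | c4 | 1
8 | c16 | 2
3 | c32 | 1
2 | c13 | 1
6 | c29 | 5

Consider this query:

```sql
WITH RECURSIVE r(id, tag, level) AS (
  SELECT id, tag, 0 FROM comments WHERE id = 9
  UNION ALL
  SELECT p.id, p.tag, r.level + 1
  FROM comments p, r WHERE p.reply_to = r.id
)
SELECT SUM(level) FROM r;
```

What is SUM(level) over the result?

6

Base: id=9 (c31) at level 0.
Iteration 1: rows with reply_to in {9} -> c2 (id 10, level 1), c22 (id 12, level 1).
Iteration 2: rows with reply_to in {10,12} -> c25 (id 13, level 2), c18 (id 15, level 2).
Iteration 3: no rows with reply_to in {13,15}; recursion stops.
SUM(level) = 0 + 1 + 1 + 2 + 2 = 6.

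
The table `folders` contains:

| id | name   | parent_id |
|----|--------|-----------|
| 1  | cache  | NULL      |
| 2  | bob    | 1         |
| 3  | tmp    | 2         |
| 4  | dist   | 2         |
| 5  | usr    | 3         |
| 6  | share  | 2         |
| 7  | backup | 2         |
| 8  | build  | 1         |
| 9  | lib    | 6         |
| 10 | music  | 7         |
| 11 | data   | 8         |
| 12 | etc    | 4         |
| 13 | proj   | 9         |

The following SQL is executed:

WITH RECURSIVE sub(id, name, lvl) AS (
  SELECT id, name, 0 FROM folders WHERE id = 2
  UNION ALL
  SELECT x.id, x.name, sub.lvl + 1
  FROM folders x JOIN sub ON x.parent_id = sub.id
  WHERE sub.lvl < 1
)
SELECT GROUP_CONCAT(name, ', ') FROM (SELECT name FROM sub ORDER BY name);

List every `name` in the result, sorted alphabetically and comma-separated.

backup, bob, dist, share, tmp

Base: id=2 (bob) at lvl 0.
Iteration 1: rows with parent_id in {2} -> tmp (id 3, lvl 1), dist (id 4, lvl 1), share (id 6, lvl 1), backup (id 7, lvl 1).
Iteration 2: lvl < 1 fails for all current rows; recursion stops.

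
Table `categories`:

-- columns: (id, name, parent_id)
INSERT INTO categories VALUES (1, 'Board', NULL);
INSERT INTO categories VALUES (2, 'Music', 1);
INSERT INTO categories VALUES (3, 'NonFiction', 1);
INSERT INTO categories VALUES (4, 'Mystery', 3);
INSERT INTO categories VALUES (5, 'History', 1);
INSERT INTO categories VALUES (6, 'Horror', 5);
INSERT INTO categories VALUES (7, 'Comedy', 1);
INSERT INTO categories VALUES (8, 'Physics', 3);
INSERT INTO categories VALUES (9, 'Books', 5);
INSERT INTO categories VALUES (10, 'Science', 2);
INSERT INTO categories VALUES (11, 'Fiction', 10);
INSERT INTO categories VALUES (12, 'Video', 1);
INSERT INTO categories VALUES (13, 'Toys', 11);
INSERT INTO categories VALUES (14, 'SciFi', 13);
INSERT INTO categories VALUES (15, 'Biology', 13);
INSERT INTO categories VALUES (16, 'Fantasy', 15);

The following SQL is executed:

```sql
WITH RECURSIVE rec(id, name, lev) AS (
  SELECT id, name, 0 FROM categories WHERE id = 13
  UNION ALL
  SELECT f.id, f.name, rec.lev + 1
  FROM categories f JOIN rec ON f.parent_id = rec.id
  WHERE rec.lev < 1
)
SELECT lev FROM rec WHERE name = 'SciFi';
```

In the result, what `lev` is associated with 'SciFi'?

1

Base: id=13 (Toys) at lev 0.
Iteration 1: rows with parent_id in {13} -> SciFi (id 14, lev 1), Biology (id 15, lev 1).
Iteration 2: lev < 1 fails for all current rows; recursion stops.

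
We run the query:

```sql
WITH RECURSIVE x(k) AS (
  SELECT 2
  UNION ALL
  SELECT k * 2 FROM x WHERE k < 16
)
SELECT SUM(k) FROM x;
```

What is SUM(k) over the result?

30

Base: k=2.
Iteration 1: 2 < 16 holds -> k = 2 * 2 = 4.
Iteration 2: 4 < 16 holds -> k = 4 * 2 = 8.
Iteration 3: 8 < 16 holds -> k = 8 * 2 = 16.
Iteration 4: 16 < 16 fails; recursion stops.
SUM(k) = 2 + 4 + 8 + 16 = 30.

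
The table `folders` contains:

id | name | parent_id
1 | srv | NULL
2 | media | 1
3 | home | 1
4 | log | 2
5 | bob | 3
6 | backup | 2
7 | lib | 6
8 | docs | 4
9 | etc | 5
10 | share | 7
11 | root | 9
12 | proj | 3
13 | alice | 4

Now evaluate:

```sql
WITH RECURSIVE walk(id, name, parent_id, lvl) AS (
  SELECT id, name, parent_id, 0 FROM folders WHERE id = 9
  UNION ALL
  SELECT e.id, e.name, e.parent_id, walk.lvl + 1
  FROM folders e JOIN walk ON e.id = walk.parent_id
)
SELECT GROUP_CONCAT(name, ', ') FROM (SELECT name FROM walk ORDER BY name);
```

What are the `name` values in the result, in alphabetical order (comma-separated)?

Base: id=9 (etc), parent_id=5, lvl 0.
Iteration 1: join on id=5 -> bob (id 5, parent_id=3, lvl 1).
Iteration 2: join on id=3 -> home (id 3, parent_id=1, lvl 2).
Iteration 3: join on id=1 -> srv (id 1, parent_id=NULL, lvl 3).
Iteration 4: parent_id is NULL; no match; recursion stops.

bob, etc, home, srv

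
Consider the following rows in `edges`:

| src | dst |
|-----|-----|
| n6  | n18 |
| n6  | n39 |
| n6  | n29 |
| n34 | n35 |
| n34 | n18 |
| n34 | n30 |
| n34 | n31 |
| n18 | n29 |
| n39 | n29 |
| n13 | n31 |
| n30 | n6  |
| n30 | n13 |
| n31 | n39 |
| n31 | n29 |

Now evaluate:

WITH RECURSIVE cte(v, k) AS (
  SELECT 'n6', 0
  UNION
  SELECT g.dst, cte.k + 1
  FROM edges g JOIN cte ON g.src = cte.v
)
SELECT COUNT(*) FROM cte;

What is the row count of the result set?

5

Base: (n6, k=0).
Iteration 1: edges from {n6} -> (n18, k=1), (n29, k=1), (n39, k=1).
Iteration 2: edges from {n18,n29,n39} -> (n29, k=2). [UNION drops 1 duplicate row(s)]
Iteration 3: no outgoing edges from {n29}; recursion stops.
Total rows emitted: 5.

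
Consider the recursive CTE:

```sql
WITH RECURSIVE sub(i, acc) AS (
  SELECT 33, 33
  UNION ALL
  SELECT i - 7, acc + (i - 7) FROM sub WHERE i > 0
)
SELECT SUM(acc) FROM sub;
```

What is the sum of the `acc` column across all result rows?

448

Base: i=33, acc=33.
Iteration 1: 33 > 0 holds -> i = 33 - 7 = 26, acc = 33 + 26 = 59.
Iteration 2: 26 > 0 holds -> i = 26 - 7 = 19, acc = 59 + 19 = 78.
Iteration 3: 19 > 0 holds -> i = 19 - 7 = 12, acc = 78 + 12 = 90.
Iteration 4: 12 > 0 holds -> i = 12 - 7 = 5, acc = 90 + 5 = 95.
Iteration 5: 5 > 0 holds -> i = 5 - 7 = -2, acc = 95 + -2 = 93.
Iteration 6: -2 > 0 fails; recursion stops.
SUM(acc) = 33 + 59 + 78 + 90 + 95 + 93 = 448.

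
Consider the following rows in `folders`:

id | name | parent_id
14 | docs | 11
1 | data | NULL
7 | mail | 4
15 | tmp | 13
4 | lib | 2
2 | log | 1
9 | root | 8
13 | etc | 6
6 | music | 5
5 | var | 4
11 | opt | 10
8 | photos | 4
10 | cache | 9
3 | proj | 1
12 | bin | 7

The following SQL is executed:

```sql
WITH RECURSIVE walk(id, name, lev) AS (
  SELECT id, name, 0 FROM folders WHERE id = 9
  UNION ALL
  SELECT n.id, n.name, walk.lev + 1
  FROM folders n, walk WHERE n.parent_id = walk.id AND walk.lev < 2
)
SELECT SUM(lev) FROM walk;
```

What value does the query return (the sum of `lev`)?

3

Base: id=9 (root) at lev 0.
Iteration 1: rows with parent_id in {9} -> cache (id 10, lev 1).
Iteration 2: rows with parent_id in {10} -> opt (id 11, lev 2).
Iteration 3: lev < 2 fails for all current rows; recursion stops.
SUM(lev) = 0 + 1 + 2 = 3.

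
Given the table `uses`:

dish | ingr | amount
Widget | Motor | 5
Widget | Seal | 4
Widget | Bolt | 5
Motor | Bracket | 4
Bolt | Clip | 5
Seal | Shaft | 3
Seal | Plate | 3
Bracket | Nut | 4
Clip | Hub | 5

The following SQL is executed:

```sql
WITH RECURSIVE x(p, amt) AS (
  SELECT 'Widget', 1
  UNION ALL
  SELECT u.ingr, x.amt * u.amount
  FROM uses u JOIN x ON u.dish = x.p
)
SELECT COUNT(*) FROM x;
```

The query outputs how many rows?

10

Base: (Widget, amt=1).
Iteration 1: components of {Widget} -> Bolt = 1*5 = 5, Motor = 1*5 = 5, Seal = 1*4 = 4.
Iteration 2: components of {Bolt,Motor,Seal} -> Bracket = 5*4 = 20, Clip = 5*5 = 25, Plate = 4*3 = 12, Shaft = 4*3 = 12.
Iteration 3: components of {Bracket,Clip,Plate,Shaft} -> Hub = 25*5 = 125, Nut = 20*4 = 80.
Iteration 4: no further components; recursion stops.
Total rows emitted: 10.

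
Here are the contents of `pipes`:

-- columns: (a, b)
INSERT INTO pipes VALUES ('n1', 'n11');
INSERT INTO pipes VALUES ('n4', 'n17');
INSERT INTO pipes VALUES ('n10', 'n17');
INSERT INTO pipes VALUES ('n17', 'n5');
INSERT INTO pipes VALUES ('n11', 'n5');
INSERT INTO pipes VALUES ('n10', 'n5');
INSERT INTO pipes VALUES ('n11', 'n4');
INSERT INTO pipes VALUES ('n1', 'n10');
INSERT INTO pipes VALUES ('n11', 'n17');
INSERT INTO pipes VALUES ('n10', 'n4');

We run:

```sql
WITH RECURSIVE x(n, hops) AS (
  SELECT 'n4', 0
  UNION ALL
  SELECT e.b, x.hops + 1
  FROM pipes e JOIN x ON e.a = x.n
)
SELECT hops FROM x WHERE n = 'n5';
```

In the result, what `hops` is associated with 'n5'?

2

Base: (n4, hops=0).
Iteration 1: edges from {n4} -> (n17, hops=1).
Iteration 2: edges from {n17} -> (n5, hops=2).
Iteration 3: no outgoing edges from {n5}; recursion stops.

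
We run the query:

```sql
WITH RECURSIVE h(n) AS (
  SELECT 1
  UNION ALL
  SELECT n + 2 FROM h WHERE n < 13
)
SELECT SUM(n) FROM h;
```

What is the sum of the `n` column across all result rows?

Base: n=1.
Iteration 1: 1 < 13 holds -> n = 1 + 2 = 3.
Iteration 2: 3 < 13 holds -> n = 3 + 2 = 5.
Iteration 3: 5 < 13 holds -> n = 5 + 2 = 7.
Iteration 4: 7 < 13 holds -> n = 7 + 2 = 9.
Iteration 5: 9 < 13 holds -> n = 9 + 2 = 11.
Iteration 6: 11 < 13 holds -> n = 11 + 2 = 13.
Iteration 7: 13 < 13 fails; recursion stops.
SUM(n) = 1 + 3 + 5 + 7 + 9 + 11 + 13 = 49.

49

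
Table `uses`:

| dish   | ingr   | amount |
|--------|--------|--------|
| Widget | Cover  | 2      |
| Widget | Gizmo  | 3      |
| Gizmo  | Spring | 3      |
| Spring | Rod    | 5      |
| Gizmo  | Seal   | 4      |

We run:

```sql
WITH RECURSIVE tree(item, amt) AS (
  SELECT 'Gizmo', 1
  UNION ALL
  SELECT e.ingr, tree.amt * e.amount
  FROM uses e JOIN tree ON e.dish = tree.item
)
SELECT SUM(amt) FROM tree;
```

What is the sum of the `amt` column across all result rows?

23

Base: (Gizmo, amt=1).
Iteration 1: components of {Gizmo} -> Seal = 1*4 = 4, Spring = 1*3 = 3.
Iteration 2: components of {Seal,Spring} -> Rod = 3*5 = 15.
Iteration 3: no further components; recursion stops.
SUM(amt) = 1 + 3 + 4 + 15 = 23.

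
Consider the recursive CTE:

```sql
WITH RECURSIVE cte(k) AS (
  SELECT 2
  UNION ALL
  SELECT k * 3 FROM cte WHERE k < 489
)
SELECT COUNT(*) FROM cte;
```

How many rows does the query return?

7

Base: k=2.
Iteration 1: 2 < 489 holds -> k = 2 * 3 = 6.
Iteration 2: 6 < 489 holds -> k = 6 * 3 = 18.
Iteration 3: 18 < 489 holds -> k = 18 * 3 = 54.
Iteration 4: 54 < 489 holds -> k = 54 * 3 = 162.
Iteration 5: 162 < 489 holds -> k = 162 * 3 = 486.
Iteration 6: 486 < 489 holds -> k = 486 * 3 = 1458.
Iteration 7: 1458 < 489 fails; recursion stops.
Total rows emitted: 7.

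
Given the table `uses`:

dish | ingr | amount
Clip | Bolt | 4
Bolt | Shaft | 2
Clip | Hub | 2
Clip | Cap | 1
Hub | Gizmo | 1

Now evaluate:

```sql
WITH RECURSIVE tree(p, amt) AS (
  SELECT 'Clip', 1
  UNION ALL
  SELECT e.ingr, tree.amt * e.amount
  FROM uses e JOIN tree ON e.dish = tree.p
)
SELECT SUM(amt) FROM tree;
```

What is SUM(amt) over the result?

Base: (Clip, amt=1).
Iteration 1: components of {Clip} -> Bolt = 1*4 = 4, Cap = 1*1 = 1, Hub = 1*2 = 2.
Iteration 2: components of {Bolt,Cap,Hub} -> Gizmo = 2*1 = 2, Shaft = 4*2 = 8.
Iteration 3: no further components; recursion stops.
SUM(amt) = 1 + 4 + 2 + 1 + 8 + 2 = 18.

18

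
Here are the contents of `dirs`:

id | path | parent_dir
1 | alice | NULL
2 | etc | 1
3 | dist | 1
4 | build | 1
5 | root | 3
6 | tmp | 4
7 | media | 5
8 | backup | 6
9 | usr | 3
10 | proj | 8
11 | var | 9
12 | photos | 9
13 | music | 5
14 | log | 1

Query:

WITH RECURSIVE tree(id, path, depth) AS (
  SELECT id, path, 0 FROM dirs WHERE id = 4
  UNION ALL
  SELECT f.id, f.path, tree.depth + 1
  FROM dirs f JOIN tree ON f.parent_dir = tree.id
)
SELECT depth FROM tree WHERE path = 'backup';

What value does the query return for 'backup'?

Base: id=4 (build) at depth 0.
Iteration 1: rows with parent_dir in {4} -> tmp (id 6, depth 1).
Iteration 2: rows with parent_dir in {6} -> backup (id 8, depth 2).
Iteration 3: rows with parent_dir in {8} -> proj (id 10, depth 3).
Iteration 4: no rows with parent_dir in {10}; recursion stops.

2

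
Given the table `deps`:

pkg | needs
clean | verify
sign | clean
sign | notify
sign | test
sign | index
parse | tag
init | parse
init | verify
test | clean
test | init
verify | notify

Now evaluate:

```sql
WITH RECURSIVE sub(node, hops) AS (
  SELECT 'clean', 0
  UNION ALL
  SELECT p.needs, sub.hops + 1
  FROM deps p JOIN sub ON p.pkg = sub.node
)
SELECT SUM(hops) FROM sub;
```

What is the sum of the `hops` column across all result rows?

3

Base: (clean, hops=0).
Iteration 1: edges from {clean} -> (verify, hops=1).
Iteration 2: edges from {verify} -> (notify, hops=2).
Iteration 3: no outgoing edges from {notify}; recursion stops.
SUM(hops) = 0 + 1 + 2 = 3.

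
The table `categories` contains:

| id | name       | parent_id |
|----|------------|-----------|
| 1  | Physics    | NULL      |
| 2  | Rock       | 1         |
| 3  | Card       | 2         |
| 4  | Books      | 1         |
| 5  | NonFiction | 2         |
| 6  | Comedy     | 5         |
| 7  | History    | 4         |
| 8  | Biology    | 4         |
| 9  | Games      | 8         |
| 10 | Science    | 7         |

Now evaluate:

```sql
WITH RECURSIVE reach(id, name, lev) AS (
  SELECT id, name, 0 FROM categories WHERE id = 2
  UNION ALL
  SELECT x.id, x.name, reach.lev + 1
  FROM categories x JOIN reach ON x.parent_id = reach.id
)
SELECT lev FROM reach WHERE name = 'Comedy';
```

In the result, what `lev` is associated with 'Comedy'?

Base: id=2 (Rock) at lev 0.
Iteration 1: rows with parent_id in {2} -> Card (id 3, lev 1), NonFiction (id 5, lev 1).
Iteration 2: rows with parent_id in {3,5} -> Comedy (id 6, lev 2).
Iteration 3: no rows with parent_id in {6}; recursion stops.

2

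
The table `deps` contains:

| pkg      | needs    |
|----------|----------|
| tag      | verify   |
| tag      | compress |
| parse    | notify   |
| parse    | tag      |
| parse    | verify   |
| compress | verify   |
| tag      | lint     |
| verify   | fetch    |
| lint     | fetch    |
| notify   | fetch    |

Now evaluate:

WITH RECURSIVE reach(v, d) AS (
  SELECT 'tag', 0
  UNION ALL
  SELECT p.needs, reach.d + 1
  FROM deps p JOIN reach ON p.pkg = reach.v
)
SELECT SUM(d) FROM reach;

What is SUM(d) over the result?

12

Base: (tag, d=0).
Iteration 1: edges from {tag} -> (compress, d=1), (lint, d=1), (verify, d=1).
Iteration 2: edges from {compress,lint,verify} -> (fetch, d=2) x2, (verify, d=2). [UNION ALL keeps all 3 new rows, including repeats]
Iteration 3: edges from {fetch,verify} -> (fetch, d=3).
Iteration 4: no outgoing edges from {fetch}; recursion stops.
SUM(d) = 0 + 1 + 1 + 1 + 2 + 2 + 2 + 3 = 12.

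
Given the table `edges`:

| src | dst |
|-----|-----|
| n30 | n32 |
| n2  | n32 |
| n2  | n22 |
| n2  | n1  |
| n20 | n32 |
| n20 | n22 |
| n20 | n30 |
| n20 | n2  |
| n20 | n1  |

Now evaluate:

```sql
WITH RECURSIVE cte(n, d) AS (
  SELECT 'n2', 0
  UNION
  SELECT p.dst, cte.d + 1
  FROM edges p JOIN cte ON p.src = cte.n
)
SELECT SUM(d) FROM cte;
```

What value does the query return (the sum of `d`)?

Base: (n2, d=0).
Iteration 1: edges from {n2} -> (n1, d=1), (n22, d=1), (n32, d=1).
Iteration 2: no outgoing edges from {n1,n22,n32}; recursion stops.
SUM(d) = 0 + 1 + 1 + 1 = 3.

3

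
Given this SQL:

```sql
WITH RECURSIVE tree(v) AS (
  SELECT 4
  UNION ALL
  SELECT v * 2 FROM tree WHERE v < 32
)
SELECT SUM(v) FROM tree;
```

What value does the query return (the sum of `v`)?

Base: v=4.
Iteration 1: 4 < 32 holds -> v = 4 * 2 = 8.
Iteration 2: 8 < 32 holds -> v = 8 * 2 = 16.
Iteration 3: 16 < 32 holds -> v = 16 * 2 = 32.
Iteration 4: 32 < 32 fails; recursion stops.
SUM(v) = 4 + 8 + 16 + 32 = 60.

60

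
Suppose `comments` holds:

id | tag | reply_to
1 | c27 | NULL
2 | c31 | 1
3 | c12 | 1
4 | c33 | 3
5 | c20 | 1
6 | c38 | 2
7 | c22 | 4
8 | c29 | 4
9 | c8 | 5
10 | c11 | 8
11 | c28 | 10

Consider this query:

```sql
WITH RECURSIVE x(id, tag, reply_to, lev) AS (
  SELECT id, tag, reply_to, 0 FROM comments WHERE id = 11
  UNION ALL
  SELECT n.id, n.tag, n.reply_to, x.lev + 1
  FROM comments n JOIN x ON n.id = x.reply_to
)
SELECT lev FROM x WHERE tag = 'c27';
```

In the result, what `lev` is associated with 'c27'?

5

Base: id=11 (c28), reply_to=10, lev 0.
Iteration 1: join on id=10 -> c11 (id 10, reply_to=8, lev 1).
Iteration 2: join on id=8 -> c29 (id 8, reply_to=4, lev 2).
Iteration 3: join on id=4 -> c33 (id 4, reply_to=3, lev 3).
Iteration 4: join on id=3 -> c12 (id 3, reply_to=1, lev 4).
Iteration 5: join on id=1 -> c27 (id 1, reply_to=NULL, lev 5).
Iteration 6: reply_to is NULL; no match; recursion stops.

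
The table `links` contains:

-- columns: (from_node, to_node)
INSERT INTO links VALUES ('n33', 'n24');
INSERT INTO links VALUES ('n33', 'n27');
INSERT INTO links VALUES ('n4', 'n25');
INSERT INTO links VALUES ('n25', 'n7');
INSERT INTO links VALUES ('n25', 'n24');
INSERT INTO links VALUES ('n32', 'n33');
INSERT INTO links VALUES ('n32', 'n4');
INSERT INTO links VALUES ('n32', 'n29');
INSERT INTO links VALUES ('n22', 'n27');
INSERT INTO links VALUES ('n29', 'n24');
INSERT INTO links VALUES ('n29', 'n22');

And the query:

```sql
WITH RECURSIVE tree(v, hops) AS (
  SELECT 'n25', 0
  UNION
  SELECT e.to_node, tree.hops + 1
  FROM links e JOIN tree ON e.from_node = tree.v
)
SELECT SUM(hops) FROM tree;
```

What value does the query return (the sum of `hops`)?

Base: (n25, hops=0).
Iteration 1: edges from {n25} -> (n24, hops=1), (n7, hops=1).
Iteration 2: no outgoing edges from {n24,n7}; recursion stops.
SUM(hops) = 0 + 1 + 1 = 2.

2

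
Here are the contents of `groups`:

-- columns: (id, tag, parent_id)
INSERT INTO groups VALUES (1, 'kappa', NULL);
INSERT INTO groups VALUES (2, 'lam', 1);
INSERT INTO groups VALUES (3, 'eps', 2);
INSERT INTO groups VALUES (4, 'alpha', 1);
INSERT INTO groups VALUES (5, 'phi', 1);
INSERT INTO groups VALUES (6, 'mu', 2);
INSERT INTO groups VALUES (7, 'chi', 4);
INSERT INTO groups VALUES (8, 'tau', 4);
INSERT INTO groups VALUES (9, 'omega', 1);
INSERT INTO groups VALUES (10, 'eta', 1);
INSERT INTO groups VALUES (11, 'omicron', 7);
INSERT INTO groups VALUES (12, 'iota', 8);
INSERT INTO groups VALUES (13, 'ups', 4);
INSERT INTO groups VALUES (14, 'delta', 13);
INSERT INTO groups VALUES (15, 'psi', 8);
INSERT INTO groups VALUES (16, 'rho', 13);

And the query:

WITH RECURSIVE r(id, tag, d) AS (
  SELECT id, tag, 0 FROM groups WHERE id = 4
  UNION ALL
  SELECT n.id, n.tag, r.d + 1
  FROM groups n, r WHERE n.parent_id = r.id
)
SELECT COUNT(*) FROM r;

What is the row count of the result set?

9

Base: id=4 (alpha) at d 0.
Iteration 1: rows with parent_id in {4} -> chi (id 7, d 1), tau (id 8, d 1), ups (id 13, d 1).
Iteration 2: rows with parent_id in {7,8,13} -> omicron (id 11, d 2), iota (id 12, d 2), delta (id 14, d 2), psi (id 15, d 2), rho (id 16, d 2).
Iteration 3: no rows with parent_id in {11,12,14,15,16}; recursion stops.
Total rows emitted: 9.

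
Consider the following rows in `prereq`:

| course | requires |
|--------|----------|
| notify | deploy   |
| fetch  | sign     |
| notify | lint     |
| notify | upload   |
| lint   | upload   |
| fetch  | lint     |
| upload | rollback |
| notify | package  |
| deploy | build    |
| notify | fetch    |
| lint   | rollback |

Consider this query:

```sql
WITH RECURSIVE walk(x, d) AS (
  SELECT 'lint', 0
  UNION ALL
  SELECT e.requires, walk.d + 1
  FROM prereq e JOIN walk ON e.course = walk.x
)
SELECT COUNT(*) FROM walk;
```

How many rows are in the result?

Base: (lint, d=0).
Iteration 1: edges from {lint} -> (rollback, d=1), (upload, d=1).
Iteration 2: edges from {rollback,upload} -> (rollback, d=2).
Iteration 3: no outgoing edges from {rollback}; recursion stops.
Total rows emitted: 4.

4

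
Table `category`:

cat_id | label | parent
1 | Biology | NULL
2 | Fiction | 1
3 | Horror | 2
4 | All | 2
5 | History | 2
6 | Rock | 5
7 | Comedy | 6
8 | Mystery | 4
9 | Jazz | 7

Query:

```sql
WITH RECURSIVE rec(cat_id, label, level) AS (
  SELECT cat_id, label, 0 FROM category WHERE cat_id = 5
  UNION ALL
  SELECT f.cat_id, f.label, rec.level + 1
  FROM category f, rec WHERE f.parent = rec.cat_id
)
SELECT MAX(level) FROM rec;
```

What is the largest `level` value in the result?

Base: cat_id=5 (History) at level 0.
Iteration 1: rows with parent in {5} -> Rock (id 6, level 1).
Iteration 2: rows with parent in {6} -> Comedy (id 7, level 2).
Iteration 3: rows with parent in {7} -> Jazz (id 9, level 3).
Iteration 4: no rows with parent in {9}; recursion stops.
level values: 0, 1, 2, 3; the maximum is 3.

3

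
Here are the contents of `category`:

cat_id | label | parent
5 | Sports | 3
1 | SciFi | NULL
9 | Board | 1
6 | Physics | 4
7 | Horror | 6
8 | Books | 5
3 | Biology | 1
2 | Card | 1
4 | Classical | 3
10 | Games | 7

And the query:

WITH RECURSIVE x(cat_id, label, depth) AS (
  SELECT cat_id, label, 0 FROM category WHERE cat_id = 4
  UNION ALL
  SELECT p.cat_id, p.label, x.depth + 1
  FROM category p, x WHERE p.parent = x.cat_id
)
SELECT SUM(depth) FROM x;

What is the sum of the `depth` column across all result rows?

6

Base: cat_id=4 (Classical) at depth 0.
Iteration 1: rows with parent in {4} -> Physics (id 6, depth 1).
Iteration 2: rows with parent in {6} -> Horror (id 7, depth 2).
Iteration 3: rows with parent in {7} -> Games (id 10, depth 3).
Iteration 4: no rows with parent in {10}; recursion stops.
SUM(depth) = 0 + 1 + 2 + 3 = 6.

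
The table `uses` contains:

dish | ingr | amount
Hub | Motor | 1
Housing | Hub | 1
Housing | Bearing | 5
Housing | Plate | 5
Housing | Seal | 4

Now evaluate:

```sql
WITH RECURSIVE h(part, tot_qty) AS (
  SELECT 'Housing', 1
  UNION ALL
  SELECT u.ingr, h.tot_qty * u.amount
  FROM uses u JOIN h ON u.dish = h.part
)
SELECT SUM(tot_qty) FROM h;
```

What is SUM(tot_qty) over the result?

17

Base: (Housing, tot_qty=1).
Iteration 1: components of {Housing} -> Bearing = 1*5 = 5, Hub = 1*1 = 1, Plate = 1*5 = 5, Seal = 1*4 = 4.
Iteration 2: components of {Bearing,Hub,Plate,Seal} -> Motor = 1*1 = 1.
Iteration 3: no further components; recursion stops.
SUM(tot_qty) = 1 + 5 + 4 + 1 + 5 + 1 = 17.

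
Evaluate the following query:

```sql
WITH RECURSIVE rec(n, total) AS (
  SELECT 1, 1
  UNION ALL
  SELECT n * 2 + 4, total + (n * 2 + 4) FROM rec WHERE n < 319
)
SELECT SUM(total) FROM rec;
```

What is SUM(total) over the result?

2366

Base: n=1, total=1.
Iteration 1: 1 < 319 holds -> n = 1 * 2 + 4 = 6, total = 1 + 6 = 7.
Iteration 2: 6 < 319 holds -> n = 6 * 2 + 4 = 16, total = 7 + 16 = 23.
Iteration 3: 16 < 319 holds -> n = 16 * 2 + 4 = 36, total = 23 + 36 = 59.
Iteration 4: 36 < 319 holds -> n = 36 * 2 + 4 = 76, total = 59 + 76 = 135.
Iteration 5: 76 < 319 holds -> n = 76 * 2 + 4 = 156, total = 135 + 156 = 291.
Iteration 6: 156 < 319 holds -> n = 156 * 2 + 4 = 316, total = 291 + 316 = 607.
Iteration 7: 316 < 319 holds -> n = 316 * 2 + 4 = 636, total = 607 + 636 = 1243.
Iteration 8: 636 < 319 fails; recursion stops.
SUM(total) = 1 + 7 + 23 + 59 + 135 + 291 + 607 + 1243 = 2366.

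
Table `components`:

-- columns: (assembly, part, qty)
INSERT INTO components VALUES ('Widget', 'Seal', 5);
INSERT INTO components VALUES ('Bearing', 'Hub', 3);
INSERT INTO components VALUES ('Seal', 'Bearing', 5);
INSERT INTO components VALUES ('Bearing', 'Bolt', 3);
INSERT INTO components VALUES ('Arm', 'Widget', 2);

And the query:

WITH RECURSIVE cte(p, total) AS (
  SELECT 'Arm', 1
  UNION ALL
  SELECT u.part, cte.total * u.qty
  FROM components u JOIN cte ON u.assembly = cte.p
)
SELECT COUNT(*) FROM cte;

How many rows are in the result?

6

Base: (Arm, total=1).
Iteration 1: components of {Arm} -> Widget = 1*2 = 2.
Iteration 2: components of {Widget} -> Seal = 2*5 = 10.
Iteration 3: components of {Seal} -> Bearing = 10*5 = 50.
Iteration 4: components of {Bearing} -> Bolt = 50*3 = 150, Hub = 50*3 = 150.
Iteration 5: no further components; recursion stops.
Total rows emitted: 6.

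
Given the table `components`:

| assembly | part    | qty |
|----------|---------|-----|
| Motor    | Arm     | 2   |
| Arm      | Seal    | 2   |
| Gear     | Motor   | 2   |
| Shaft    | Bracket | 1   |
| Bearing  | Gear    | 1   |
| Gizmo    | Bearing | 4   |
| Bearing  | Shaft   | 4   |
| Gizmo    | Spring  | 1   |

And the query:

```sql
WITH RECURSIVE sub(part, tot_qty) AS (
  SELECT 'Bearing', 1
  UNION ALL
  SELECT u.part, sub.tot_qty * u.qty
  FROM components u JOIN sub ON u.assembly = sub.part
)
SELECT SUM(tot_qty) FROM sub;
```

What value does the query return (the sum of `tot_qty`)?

24

Base: (Bearing, tot_qty=1).
Iteration 1: components of {Bearing} -> Gear = 1*1 = 1, Shaft = 1*4 = 4.
Iteration 2: components of {Gear,Shaft} -> Bracket = 4*1 = 4, Motor = 1*2 = 2.
Iteration 3: components of {Bracket,Motor} -> Arm = 2*2 = 4.
Iteration 4: components of {Arm} -> Seal = 4*2 = 8.
Iteration 5: no further components; recursion stops.
SUM(tot_qty) = 1 + 1 + 4 + 2 + 4 + 4 + 8 = 24.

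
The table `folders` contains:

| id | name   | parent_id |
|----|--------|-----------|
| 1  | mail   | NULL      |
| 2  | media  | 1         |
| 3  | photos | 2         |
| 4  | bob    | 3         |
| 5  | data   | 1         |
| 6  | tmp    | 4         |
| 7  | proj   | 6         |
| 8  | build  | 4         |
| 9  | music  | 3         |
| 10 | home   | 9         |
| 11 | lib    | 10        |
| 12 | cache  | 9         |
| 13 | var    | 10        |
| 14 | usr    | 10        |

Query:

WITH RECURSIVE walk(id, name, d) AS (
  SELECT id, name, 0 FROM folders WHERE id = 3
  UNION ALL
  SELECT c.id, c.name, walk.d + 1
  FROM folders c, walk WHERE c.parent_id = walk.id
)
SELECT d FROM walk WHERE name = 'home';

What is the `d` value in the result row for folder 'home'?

Base: id=3 (photos) at d 0.
Iteration 1: rows with parent_id in {3} -> bob (id 4, d 1), music (id 9, d 1).
Iteration 2: rows with parent_id in {4,9} -> tmp (id 6, d 2), build (id 8, d 2), home (id 10, d 2), cache (id 12, d 2).
Iteration 3: rows with parent_id in {6,8,10,12} -> proj (id 7, d 3), lib (id 11, d 3), var (id 13, d 3), usr (id 14, d 3).
Iteration 4: no rows with parent_id in {7,11,13,14}; recursion stops.

2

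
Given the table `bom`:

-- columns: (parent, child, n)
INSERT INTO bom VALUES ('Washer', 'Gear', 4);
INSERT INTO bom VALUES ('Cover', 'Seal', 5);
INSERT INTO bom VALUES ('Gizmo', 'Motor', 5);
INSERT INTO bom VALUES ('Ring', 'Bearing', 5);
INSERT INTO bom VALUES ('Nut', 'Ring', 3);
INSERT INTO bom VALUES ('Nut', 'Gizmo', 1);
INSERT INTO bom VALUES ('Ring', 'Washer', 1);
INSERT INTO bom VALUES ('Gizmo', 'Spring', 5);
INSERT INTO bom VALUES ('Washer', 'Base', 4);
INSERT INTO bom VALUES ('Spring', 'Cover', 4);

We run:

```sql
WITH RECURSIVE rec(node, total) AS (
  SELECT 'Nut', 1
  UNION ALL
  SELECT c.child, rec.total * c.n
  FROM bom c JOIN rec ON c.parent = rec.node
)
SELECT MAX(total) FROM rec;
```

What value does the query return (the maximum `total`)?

100

Base: (Nut, total=1).
Iteration 1: components of {Nut} -> Gizmo = 1*1 = 1, Ring = 1*3 = 3.
Iteration 2: components of {Gizmo,Ring} -> Bearing = 3*5 = 15, Motor = 1*5 = 5, Spring = 1*5 = 5, Washer = 3*1 = 3.
Iteration 3: components of {Bearing,Motor,Spring,Washer} -> Base = 3*4 = 12, Cover = 5*4 = 20, Gear = 3*4 = 12.
Iteration 4: components of {Base,Cover,Gear} -> Seal = 20*5 = 100.
Iteration 5: no further components; recursion stops.
total values: 1, 1, 3, 5, 5, 3, 15, 20, 12, 12, 100; the maximum is 100.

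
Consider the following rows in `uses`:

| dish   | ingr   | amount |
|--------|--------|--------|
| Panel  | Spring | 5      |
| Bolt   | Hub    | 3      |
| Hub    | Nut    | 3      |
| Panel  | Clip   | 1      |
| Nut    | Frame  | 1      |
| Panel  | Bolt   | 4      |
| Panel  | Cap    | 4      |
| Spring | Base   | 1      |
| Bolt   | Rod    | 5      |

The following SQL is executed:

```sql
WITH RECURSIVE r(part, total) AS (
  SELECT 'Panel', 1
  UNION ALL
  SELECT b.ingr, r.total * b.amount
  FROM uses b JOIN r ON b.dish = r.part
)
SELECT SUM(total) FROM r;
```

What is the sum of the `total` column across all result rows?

Base: (Panel, total=1).
Iteration 1: components of {Panel} -> Bolt = 1*4 = 4, Cap = 1*4 = 4, Clip = 1*1 = 1, Spring = 1*5 = 5.
Iteration 2: components of {Bolt,Cap,Clip,Spring} -> Base = 5*1 = 5, Hub = 4*3 = 12, Rod = 4*5 = 20.
Iteration 3: components of {Base,Hub,Rod} -> Nut = 12*3 = 36.
Iteration 4: components of {Nut} -> Frame = 36*1 = 36.
Iteration 5: no further components; recursion stops.
SUM(total) = 1 + 4 + 1 + 5 + 4 + 5 + 12 + 20 + 36 + 36 = 124.

124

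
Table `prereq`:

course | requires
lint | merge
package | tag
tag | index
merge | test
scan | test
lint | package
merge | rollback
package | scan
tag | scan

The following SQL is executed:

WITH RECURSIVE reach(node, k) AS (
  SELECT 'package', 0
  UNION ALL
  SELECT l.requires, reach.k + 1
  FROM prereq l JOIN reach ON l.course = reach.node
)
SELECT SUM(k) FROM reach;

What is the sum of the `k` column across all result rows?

Base: (package, k=0).
Iteration 1: edges from {package} -> (scan, k=1), (tag, k=1).
Iteration 2: edges from {scan,tag} -> (index, k=2), (scan, k=2), (test, k=2).
Iteration 3: edges from {index,scan,test} -> (test, k=3).
Iteration 4: no outgoing edges from {test}; recursion stops.
SUM(k) = 0 + 1 + 1 + 2 + 2 + 2 + 3 = 11.

11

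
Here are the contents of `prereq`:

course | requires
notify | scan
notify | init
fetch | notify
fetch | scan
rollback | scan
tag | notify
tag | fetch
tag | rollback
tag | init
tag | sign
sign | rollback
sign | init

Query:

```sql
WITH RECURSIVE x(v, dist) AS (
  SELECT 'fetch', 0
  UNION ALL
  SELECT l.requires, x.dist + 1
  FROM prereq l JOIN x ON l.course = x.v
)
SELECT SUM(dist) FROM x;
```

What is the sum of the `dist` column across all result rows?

6

Base: (fetch, dist=0).
Iteration 1: edges from {fetch} -> (notify, dist=1), (scan, dist=1).
Iteration 2: edges from {notify,scan} -> (init, dist=2), (scan, dist=2).
Iteration 3: no outgoing edges from {init,scan}; recursion stops.
SUM(dist) = 0 + 1 + 1 + 2 + 2 = 6.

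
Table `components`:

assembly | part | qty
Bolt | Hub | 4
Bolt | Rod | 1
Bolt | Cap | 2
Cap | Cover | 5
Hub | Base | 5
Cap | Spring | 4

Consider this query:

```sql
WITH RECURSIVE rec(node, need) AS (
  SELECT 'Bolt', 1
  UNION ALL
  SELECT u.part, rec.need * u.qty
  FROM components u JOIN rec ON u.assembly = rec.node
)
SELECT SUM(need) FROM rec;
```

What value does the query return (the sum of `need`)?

46

Base: (Bolt, need=1).
Iteration 1: components of {Bolt} -> Cap = 1*2 = 2, Hub = 1*4 = 4, Rod = 1*1 = 1.
Iteration 2: components of {Cap,Hub,Rod} -> Base = 4*5 = 20, Cover = 2*5 = 10, Spring = 2*4 = 8.
Iteration 3: no further components; recursion stops.
SUM(need) = 1 + 4 + 1 + 2 + 20 + 10 + 8 = 46.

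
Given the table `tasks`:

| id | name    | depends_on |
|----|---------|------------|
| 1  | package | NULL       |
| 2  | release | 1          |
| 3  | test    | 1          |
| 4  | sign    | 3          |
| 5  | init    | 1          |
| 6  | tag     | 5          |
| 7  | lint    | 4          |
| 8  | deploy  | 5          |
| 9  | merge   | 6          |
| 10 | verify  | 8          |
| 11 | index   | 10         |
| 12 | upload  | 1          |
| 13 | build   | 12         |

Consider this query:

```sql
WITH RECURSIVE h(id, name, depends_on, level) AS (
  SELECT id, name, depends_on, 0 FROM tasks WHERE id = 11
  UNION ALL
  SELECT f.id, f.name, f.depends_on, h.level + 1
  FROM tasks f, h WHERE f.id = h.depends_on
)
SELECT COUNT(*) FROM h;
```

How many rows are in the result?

Base: id=11 (index), depends_on=10, level 0.
Iteration 1: join on id=10 -> verify (id 10, depends_on=8, level 1).
Iteration 2: join on id=8 -> deploy (id 8, depends_on=5, level 2).
Iteration 3: join on id=5 -> init (id 5, depends_on=1, level 3).
Iteration 4: join on id=1 -> package (id 1, depends_on=NULL, level 4).
Iteration 5: depends_on is NULL; no match; recursion stops.
Total rows emitted: 5.

5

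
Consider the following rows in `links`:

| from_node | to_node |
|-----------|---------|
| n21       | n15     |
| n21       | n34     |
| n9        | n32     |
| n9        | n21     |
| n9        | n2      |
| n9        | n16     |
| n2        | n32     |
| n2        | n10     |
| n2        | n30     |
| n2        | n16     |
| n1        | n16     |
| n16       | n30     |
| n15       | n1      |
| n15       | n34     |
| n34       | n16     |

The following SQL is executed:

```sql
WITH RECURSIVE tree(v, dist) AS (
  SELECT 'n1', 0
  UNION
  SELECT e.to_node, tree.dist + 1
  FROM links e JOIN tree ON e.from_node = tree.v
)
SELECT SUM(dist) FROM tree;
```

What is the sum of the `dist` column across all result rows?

Base: (n1, dist=0).
Iteration 1: edges from {n1} -> (n16, dist=1).
Iteration 2: edges from {n16} -> (n30, dist=2).
Iteration 3: no outgoing edges from {n30}; recursion stops.
SUM(dist) = 0 + 1 + 2 = 3.

3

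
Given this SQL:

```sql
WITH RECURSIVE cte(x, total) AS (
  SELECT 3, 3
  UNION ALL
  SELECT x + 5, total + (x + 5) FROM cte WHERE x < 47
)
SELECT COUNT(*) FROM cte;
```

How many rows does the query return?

Base: x=3, total=3.
Iteration 1: 3 < 47 holds -> x = 3 + 5 = 8, total = 3 + 8 = 11.
Iteration 2: 8 < 47 holds -> x = 8 + 5 = 13, total = 11 + 13 = 24.
Iteration 3: 13 < 47 holds -> x = 13 + 5 = 18, total = 24 + 18 = 42.
Iteration 4: 18 < 47 holds -> x = 18 + 5 = 23, total = 42 + 23 = 65.
Iteration 5: 23 < 47 holds -> x = 23 + 5 = 28, total = 65 + 28 = 93.
Iteration 6: 28 < 47 holds -> x = 28 + 5 = 33, total = 93 + 33 = 126.
Iteration 7: 33 < 47 holds -> x = 33 + 5 = 38, total = 126 + 38 = 164.
Iteration 8: 38 < 47 holds -> x = 38 + 5 = 43, total = 164 + 43 = 207.
Iteration 9: 43 < 47 holds -> x = 43 + 5 = 48, total = 207 + 48 = 255.
Iteration 10: 48 < 47 fails; recursion stops.
Total rows emitted: 10.

10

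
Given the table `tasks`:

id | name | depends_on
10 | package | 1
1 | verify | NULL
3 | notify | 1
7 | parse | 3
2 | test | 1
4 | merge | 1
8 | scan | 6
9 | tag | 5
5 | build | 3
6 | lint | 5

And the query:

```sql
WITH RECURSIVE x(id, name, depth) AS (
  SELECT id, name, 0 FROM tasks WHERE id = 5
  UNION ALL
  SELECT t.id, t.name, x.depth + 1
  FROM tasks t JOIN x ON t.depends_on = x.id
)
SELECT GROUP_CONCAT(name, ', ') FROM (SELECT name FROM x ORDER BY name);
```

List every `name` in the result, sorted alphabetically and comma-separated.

build, lint, scan, tag

Base: id=5 (build) at depth 0.
Iteration 1: rows with depends_on in {5} -> lint (id 6, depth 1), tag (id 9, depth 1).
Iteration 2: rows with depends_on in {6,9} -> scan (id 8, depth 2).
Iteration 3: no rows with depends_on in {8}; recursion stops.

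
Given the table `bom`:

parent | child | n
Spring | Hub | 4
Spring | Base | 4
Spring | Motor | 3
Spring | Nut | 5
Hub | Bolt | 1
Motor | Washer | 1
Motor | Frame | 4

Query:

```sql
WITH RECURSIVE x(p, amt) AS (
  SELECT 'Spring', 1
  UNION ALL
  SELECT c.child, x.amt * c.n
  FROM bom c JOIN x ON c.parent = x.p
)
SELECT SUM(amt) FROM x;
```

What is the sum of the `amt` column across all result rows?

Base: (Spring, amt=1).
Iteration 1: components of {Spring} -> Base = 1*4 = 4, Hub = 1*4 = 4, Motor = 1*3 = 3, Nut = 1*5 = 5.
Iteration 2: components of {Base,Hub,Motor,Nut} -> Bolt = 4*1 = 4, Frame = 3*4 = 12, Washer = 3*1 = 3.
Iteration 3: no further components; recursion stops.
SUM(amt) = 1 + 4 + 4 + 3 + 5 + 4 + 3 + 12 = 36.

36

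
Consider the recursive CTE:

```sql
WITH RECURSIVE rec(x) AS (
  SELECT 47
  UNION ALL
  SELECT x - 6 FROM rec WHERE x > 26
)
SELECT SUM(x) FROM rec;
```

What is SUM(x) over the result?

175

Base: x=47.
Iteration 1: 47 > 26 holds -> x = 47 - 6 = 41.
Iteration 2: 41 > 26 holds -> x = 41 - 6 = 35.
Iteration 3: 35 > 26 holds -> x = 35 - 6 = 29.
Iteration 4: 29 > 26 holds -> x = 29 - 6 = 23.
Iteration 5: 23 > 26 fails; recursion stops.
SUM(x) = 47 + 41 + 35 + 29 + 23 = 175.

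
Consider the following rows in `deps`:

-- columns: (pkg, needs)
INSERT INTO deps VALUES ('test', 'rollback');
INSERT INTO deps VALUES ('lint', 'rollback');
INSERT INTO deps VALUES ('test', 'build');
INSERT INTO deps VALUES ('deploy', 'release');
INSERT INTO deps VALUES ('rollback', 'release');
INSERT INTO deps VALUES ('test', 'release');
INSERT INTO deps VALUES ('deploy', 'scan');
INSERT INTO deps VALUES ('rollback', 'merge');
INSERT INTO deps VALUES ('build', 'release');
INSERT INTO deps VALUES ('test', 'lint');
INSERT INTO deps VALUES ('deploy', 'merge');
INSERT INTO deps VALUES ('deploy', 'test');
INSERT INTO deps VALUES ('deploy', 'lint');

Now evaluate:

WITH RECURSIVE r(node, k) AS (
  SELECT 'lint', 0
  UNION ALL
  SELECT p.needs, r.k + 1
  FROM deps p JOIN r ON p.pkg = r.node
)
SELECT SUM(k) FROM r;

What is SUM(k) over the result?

5

Base: (lint, k=0).
Iteration 1: edges from {lint} -> (rollback, k=1).
Iteration 2: edges from {rollback} -> (merge, k=2), (release, k=2).
Iteration 3: no outgoing edges from {merge,release}; recursion stops.
SUM(k) = 0 + 1 + 2 + 2 = 5.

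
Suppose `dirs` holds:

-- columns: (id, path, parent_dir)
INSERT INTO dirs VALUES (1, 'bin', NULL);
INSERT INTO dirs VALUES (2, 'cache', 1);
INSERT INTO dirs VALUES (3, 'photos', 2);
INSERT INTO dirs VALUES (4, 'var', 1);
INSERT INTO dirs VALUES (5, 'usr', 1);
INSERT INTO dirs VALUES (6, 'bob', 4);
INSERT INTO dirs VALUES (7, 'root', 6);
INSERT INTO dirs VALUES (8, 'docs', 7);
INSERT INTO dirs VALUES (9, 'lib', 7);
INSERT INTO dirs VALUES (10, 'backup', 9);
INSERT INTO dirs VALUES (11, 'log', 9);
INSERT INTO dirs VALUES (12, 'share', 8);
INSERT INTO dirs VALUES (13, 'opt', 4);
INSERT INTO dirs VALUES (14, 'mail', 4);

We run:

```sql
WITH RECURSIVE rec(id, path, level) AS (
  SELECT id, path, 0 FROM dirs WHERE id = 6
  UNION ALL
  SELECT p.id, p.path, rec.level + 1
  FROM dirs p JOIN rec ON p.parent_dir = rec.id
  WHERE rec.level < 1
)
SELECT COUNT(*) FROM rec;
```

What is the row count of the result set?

2

Base: id=6 (bob) at level 0.
Iteration 1: rows with parent_dir in {6} -> root (id 7, level 1).
Iteration 2: level < 1 fails for all current rows; recursion stops.
Total rows emitted: 2.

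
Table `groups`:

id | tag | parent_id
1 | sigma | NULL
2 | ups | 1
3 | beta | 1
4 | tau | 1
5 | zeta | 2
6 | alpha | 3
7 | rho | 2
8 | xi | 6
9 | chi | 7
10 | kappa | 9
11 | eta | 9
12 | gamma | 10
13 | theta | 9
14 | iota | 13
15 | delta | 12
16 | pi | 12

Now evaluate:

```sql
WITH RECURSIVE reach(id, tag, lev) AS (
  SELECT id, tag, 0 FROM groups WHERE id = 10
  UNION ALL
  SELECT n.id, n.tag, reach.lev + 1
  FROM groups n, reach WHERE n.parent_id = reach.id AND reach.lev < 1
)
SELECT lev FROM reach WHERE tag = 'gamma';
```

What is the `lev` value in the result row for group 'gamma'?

1

Base: id=10 (kappa) at lev 0.
Iteration 1: rows with parent_id in {10} -> gamma (id 12, lev 1).
Iteration 2: lev < 1 fails for all current rows; recursion stops.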